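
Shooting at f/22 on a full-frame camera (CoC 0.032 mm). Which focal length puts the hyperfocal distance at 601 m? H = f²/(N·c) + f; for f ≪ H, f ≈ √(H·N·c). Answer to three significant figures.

From H = f²/(N·c) + f, with f ≪ H: f ≈ √(H·N·c) = √(601000 × 22 × 0.032) = √423104 ≈ 650.5 mm.
Exact: f² + N·c·f − N·c·H = 0 ⇒ f = (−N·c + √((N·c)² + 4·N·c·H))/2 = (−0.704 + √1692416)/2 ≈ 650.11 mm ≈ 650 mm.

650 mm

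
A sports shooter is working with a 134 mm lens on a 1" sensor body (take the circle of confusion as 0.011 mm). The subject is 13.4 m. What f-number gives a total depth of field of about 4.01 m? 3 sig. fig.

Write h = H − f = f²/(N·c). The thin-lens limits are Dn = s·h/(h + (s−f)) and Df = s·h/(h − (s−f)), so DoF = Df − Dn = 2·s·(s−f)·h / (h² − (s−f)²).
That is a quadratic in h: DoF·h² − 2·s·(s−f)·h − DoF·(s−f)² = 0 ⇒ h = (s−f)·(s + √(s² + DoF²)) / DoF = 13266 × (13400 + √(13400² + 4010²)) / 4010 = 13266 × (13400 + 13987.1) / 4010 ≈ 90603 mm.
Then N = f²/(c·h) = 134² / (0.011 × 90603) = 17956 / 996.63 ≈ 18.

f/18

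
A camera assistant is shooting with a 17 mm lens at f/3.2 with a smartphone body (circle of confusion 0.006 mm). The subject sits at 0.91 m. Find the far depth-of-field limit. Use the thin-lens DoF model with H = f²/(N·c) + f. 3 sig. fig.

Hyperfocal distance H = f²/(N·c) + f = 17²/(3.2 × 0.006) + 17 = 289/0.0192 + 17 ≈ 15069.1 mm ≈ 15.07 m.
Far limit Df = s·(H − f)/(H − s) = 910 × (15069.1 − 17) / (15069.1 − 910) = 910 × 15052.1 / 14159.1 ≈ 967.39 mm ≈ 0.967 m.

0.967 m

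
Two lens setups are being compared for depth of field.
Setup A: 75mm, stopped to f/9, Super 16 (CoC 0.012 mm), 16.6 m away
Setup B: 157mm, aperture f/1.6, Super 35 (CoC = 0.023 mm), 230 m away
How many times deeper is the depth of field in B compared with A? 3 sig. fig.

Setup A: H = 75²/(9×0.012) + 75 ≈ 52158.3 mm; DoF = Df − Dn = 24315 − 12602 ≈ 11713 mm.
Setup B: H = 157²/(1.6×0.023) + 157 ≈ 669966.8 mm; DoF = Df − Dn = 350154 − 171240 ≈ 178914 mm.
Ratio = 178914 / 11713 ≈ 15.3.

15.3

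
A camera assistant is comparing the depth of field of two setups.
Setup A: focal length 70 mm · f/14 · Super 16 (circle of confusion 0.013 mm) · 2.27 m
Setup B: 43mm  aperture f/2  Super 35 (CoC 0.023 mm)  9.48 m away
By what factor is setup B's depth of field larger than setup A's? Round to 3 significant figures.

12.6

Setup A: H = 70²/(14×0.013) + 70 ≈ 26993.1 mm; DoF = Df − Dn = 2472.00 − 2098.52 ≈ 373.48 mm.
Setup B: H = 43²/(2×0.023) + 43 ≈ 40238.7 mm; DoF = Df − Dn = 12388.5 − 7677.5 ≈ 4711.0 mm.
Ratio = 4711.0 / 373.48 ≈ 12.6.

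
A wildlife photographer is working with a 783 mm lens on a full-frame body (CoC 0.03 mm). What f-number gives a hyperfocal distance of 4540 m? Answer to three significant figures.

Rearrange H = f²/(N·c) + f for N: N = f² / ((H − f)·c).
N = 783² / ((4540000 − 783) × 0.03) = 613089 / 136177 ≈ 4.50.

f/4.50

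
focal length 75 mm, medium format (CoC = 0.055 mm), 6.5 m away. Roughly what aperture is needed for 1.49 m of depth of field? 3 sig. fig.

Write h = H − f = f²/(N·c). The thin-lens limits are Dn = s·h/(h + (s−f)) and Df = s·h/(h − (s−f)), so DoF = Df − Dn = 2·s·(s−f)·h / (h² − (s−f)²).
That is a quadratic in h: DoF·h² − 2·s·(s−f)·h − DoF·(s−f)² = 0 ⇒ h = (s−f)·(s + √(s² + DoF²)) / DoF = 6425 × (6500 + √(6500² + 1490²)) / 1490 = 6425 × (6500 + 6668.59) / 1490 ≈ 56784 mm.
Then N = f²/(c·h) = 75² / (0.055 × 56784) = 5625 / 3123.1 ≈ 1.80.

f/1.80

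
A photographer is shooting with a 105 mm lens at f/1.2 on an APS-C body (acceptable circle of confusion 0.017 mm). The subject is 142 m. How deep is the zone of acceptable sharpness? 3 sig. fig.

80.1 m

Hyperfocal distance H = f²/(N·c) + f = 105²/(1.2 × 0.017) + 105 = 11025/0.0204 + 105 ≈ 540546.2 mm ≈ 540.5 m.
Near limit Dn = s·(H − f)/(H + s − 2f) = 142000 × (540546.2 − 105) / (540546.2 + 142000 − 2 × 105) = 142000 × 540441.2 / 682336.2 ≈ 112470 mm.
Far limit Df = s·(H − f)/(H − s) = 142000 × (540546.2 − 105) / (540546.2 − 142000) = 142000 × 540441.2 / 398546.2 ≈ 192556 mm.
Depth of field = Df − Dn = 192556 − 112470 ≈ 80086 mm ≈ 80.1 m.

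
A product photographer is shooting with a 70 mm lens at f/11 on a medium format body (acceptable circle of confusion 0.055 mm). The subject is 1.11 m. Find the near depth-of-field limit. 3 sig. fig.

Hyperfocal distance H = f²/(N·c) + f = 70²/(11 × 0.055) + 70 = 4900/0.605 + 70 ≈ 8169.2 mm ≈ 8.169 m.
Near limit Dn = s·(H − f)/(H + s − 2f) = 1110 × (8169.2 − 70) / (8169.2 + 1110 − 2 × 70) = 1110 × 8099.2 / 9139.2 ≈ 983.69 mm ≈ 0.984 m.

0.984 m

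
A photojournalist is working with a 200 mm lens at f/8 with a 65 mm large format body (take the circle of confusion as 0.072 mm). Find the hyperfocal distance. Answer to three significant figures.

69.6 m

Hyperfocal distance H = f²/(N·c) + f = 200²/(8 × 0.072) + 200 = 40000/0.576 + 200 ≈ 69644.4 mm ≈ 69.6 m.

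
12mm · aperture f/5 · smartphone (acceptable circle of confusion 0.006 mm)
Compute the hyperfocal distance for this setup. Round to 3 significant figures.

Hyperfocal distance H = f²/(N·c) + f = 12²/(5 × 0.006) + 12 = 144/0.03 + 12 ≈ 4812.0 mm ≈ 4.81 m.

4.81 m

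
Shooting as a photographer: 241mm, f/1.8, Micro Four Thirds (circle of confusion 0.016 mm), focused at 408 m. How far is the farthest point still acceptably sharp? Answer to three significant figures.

511 m

Hyperfocal distance H = f²/(N·c) + f = 241²/(1.8 × 0.016) + 241 = 58081/0.0288 + 241 ≈ 2016942.4 mm ≈ 2017 m.
Far limit Df = s·(H − f)/(H − s) = 408000 × (2016942.4 − 241) / (2016942.4 − 408000) = 408000 × 2016701.4 / 1608942.4 ≈ 511401 mm ≈ 511 m.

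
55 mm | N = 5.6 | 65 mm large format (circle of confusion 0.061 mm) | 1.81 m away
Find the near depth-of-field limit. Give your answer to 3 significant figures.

1.51 m

Hyperfocal distance H = f²/(N·c) + f = 55²/(5.6 × 0.061) + 55 = 3025/0.3416 + 55 ≈ 8910.4 mm ≈ 8.910 m.
Near limit Dn = s·(H − f)/(H + s − 2f) = 1810 × (8910.4 − 55) / (8910.4 + 1810 − 2 × 55) = 1810 × 8855.4 / 10610.4 ≈ 1510.6 mm ≈ 1.51 m.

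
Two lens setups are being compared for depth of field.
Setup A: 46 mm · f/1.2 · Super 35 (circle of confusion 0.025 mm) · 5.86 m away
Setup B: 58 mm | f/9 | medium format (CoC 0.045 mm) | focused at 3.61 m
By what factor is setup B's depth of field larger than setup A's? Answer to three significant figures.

3.88

Setup A: H = 46²/(1.2×0.025) + 46 ≈ 70579.3 mm; DoF = Df − Dn = 6386.43 − 5413.75 ≈ 972.68 mm.
Setup B: H = 58²/(9×0.045) + 58 ≈ 8364.2 mm; DoF = Df − Dn = 6307.2 − 2528.7 ≈ 3778.5 mm.
Ratio = 3778.5 / 972.68 ≈ 3.88.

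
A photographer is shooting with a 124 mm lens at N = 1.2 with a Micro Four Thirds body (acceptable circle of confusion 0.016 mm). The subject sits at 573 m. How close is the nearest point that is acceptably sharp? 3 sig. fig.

334 m

Hyperfocal distance H = f²/(N·c) + f = 124²/(1.2 × 0.016) + 124 = 15376/0.0192 + 124 ≈ 800957.3 mm ≈ 801.0 m.
Near limit Dn = s·(H − f)/(H + s − 2f) = 573000 × (800957.3 − 124) / (800957.3 + 573000 − 2 × 124) = 573000 × 800833.3 / 1373709.3 ≈ 334043 mm ≈ 334 m.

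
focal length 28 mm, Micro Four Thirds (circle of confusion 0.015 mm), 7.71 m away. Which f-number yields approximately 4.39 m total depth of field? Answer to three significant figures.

f/1.80

Write h = H − f = f²/(N·c). The thin-lens limits are Dn = s·h/(h + (s−f)) and Df = s·h/(h − (s−f)), so DoF = Df − Dn = 2·s·(s−f)·h / (h² − (s−f)²).
That is a quadratic in h: DoF·h² − 2·s·(s−f)·h − DoF·(s−f)² = 0 ⇒ h = (s−f)·(s + √(s² + DoF²)) / DoF = 7682 × (7710 + √(7710² + 4390²)) / 4390 = 7682 × (7710 + 8872.22) / 4390 ≈ 29017 mm.
Then N = f²/(c·h) = 28² / (0.015 × 29017) = 784 / 435.25 ≈ 1.80.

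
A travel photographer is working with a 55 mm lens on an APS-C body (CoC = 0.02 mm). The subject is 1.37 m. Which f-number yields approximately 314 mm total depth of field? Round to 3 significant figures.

Write h = H − f = f²/(N·c). The thin-lens limits are Dn = s·h/(h + (s−f)) and Df = s·h/(h − (s−f)), so DoF = Df − Dn = 2·s·(s−f)·h / (h² − (s−f)²).
That is a quadratic in h: DoF·h² − 2·s·(s−f)·h − DoF·(s−f)² = 0 ⇒ h = (s−f)·(s + √(s² + DoF²)) / DoF = 1315 × (1370 + √(1370² + 314²)) / 314 = 1315 × (1370 + 1405.52) / 314 ≈ 11624 mm.
Then N = f²/(c·h) = 55² / (0.02 × 11624) = 3025 / 232.47 ≈ 13.

f/13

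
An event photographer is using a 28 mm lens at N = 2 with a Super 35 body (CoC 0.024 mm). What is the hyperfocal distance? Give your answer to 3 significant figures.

16.4 m

Hyperfocal distance H = f²/(N·c) + f = 28²/(2 × 0.024) + 28 = 784/0.048 + 28 ≈ 16361.3 mm ≈ 16.4 m.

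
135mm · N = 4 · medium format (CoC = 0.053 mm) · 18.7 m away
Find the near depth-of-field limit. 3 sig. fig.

Hyperfocal distance H = f²/(N·c) + f = 135²/(4 × 0.053) + 135 = 18225/0.212 + 135 ≈ 86102.0 mm ≈ 86.10 m.
Near limit Dn = s·(H − f)/(H + s − 2f) = 18700 × (86102.0 − 135) / (86102.0 + 18700 − 2 × 135) = 18700 × 85967.0 / 104532.0 ≈ 15379 mm ≈ 15.4 m.

15.4 m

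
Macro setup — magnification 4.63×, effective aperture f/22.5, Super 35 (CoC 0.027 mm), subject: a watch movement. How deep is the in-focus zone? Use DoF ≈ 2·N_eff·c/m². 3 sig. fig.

At magnification m, DoF ≈ 2·N_eff·c/m² = 2 × 22.5 × 0.027 / 4.63² = 1.215 / 21.44 ≈ 0.0567 mm.

0.0567 mm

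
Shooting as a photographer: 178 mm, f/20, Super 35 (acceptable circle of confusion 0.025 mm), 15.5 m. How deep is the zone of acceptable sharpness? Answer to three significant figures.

Hyperfocal distance H = f²/(N·c) + f = 178²/(20 × 0.025) + 178 = 31684/0.5 + 178 ≈ 63546.0 mm ≈ 63.55 m.
Near limit Dn = s·(H − f)/(H + s − 2f) = 15500 × (63546.0 − 178) / (63546.0 + 15500 − 2 × 178) = 15500 × 63368.0 / 78690.0 ≈ 12481.9 mm.
Far limit Df = s·(H − f)/(H − s) = 15500 × (63546.0 − 178) / (63546.0 − 15500) = 15500 × 63368.0 / 48046.0 ≈ 20443.0 mm.
Depth of field = Df − Dn = 20443.0 − 12481.9 ≈ 7961.1 mm ≈ 7.96 m.

7.96 m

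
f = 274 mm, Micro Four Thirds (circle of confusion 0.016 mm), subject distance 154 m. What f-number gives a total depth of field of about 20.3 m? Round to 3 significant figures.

Write h = H − f = f²/(N·c). The thin-lens limits are Dn = s·h/(h + (s−f)) and Df = s·h/(h − (s−f)), so DoF = Df − Dn = 2·s·(s−f)·h / (h² − (s−f)²).
That is a quadratic in h: DoF·h² − 2·s·(s−f)·h − DoF·(s−f)² = 0 ⇒ h = (s−f)·(s + √(s² + DoF²)) / DoF = 153726 × (154000 + √(154000² + 20300²)) / 20300 = 153726 × (154000 + 155332) / 20300 ≈ 2342483 mm.
Then N = f²/(c·h) = 274² / (0.016 × 2342483) = 75076 / 37480 ≈ 2.00.

f/2.00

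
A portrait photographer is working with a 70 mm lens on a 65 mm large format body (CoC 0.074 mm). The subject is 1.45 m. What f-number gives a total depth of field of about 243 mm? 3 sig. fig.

Write h = H − f = f²/(N·c). The thin-lens limits are Dn = s·h/(h + (s−f)) and Df = s·h/(h − (s−f)), so DoF = Df − Dn = 2·s·(s−f)·h / (h² − (s−f)²).
That is a quadratic in h: DoF·h² − 2·s·(s−f)·h − DoF·(s−f)² = 0 ⇒ h = (s−f)·(s + √(s² + DoF²)) / DoF = 1380 × (1450 + √(1450² + 243²)) / 243 = 1380 × (1450 + 1470.22) / 243 ≈ 16584 mm.
Then N = f²/(c·h) = 70² / (0.074 × 16584) = 4900 / 1227.2 ≈ 3.99.

f/3.99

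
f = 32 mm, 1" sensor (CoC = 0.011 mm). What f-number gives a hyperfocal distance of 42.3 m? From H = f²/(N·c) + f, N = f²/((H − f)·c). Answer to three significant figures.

Rearrange H = f²/(N·c) + f for N: N = f² / ((H − f)·c).
N = 32² / ((42300 − 32) × 0.011) = 1024 / 464.9 ≈ 2.20.

f/2.20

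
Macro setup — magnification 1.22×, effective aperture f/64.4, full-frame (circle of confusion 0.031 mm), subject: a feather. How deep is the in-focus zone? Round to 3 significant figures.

At magnification m, DoF ≈ 2·N_eff·c/m² = 2 × 64.4 × 0.031 / 1.22² = 3.993 / 1.488 ≈ 2.68 mm.

2.68 mm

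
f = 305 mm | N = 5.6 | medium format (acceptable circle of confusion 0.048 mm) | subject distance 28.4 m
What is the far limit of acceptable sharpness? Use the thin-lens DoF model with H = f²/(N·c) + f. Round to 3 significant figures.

30.9 m

Hyperfocal distance H = f²/(N·c) + f = 305²/(5.6 × 0.048) + 305 = 93025/0.2688 + 305 ≈ 346380.1 mm ≈ 346.4 m.
Far limit Df = s·(H − f)/(H − s) = 28400 × (346380.1 − 305) / (346380.1 − 28400) = 28400 × 346075.1 / 317980.1 ≈ 30909 mm ≈ 30.9 m.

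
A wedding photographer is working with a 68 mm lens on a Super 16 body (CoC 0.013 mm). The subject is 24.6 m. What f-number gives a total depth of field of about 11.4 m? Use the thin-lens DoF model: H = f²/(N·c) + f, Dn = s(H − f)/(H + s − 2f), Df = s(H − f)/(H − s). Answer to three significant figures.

f/3.20

Write h = H − f = f²/(N·c). The thin-lens limits are Dn = s·h/(h + (s−f)) and Df = s·h/(h − (s−f)), so DoF = Df − Dn = 2·s·(s−f)·h / (h² − (s−f)²).
That is a quadratic in h: DoF·h² − 2·s·(s−f)·h − DoF·(s−f)² = 0 ⇒ h = (s−f)·(s + √(s² + DoF²)) / DoF = 24532 × (24600 + √(24600² + 11400²)) / 11400 = 24532 × (24600 + 27113.1) / 11400 ≈ 111283 mm.
Then N = f²/(c·h) = 68² / (0.013 × 111283) = 4624 / 1446.7 ≈ 3.20.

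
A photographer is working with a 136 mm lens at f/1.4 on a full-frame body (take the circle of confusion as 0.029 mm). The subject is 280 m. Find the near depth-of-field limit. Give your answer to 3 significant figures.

Hyperfocal distance H = f²/(N·c) + f = 136²/(1.4 × 0.029) + 136 = 18496/0.0406 + 136 ≈ 455702.5 mm ≈ 455.7 m.
Near limit Dn = s·(H − f)/(H + s − 2f) = 280000 × (455702.5 − 136) / (455702.5 + 280000 − 2 × 136) = 280000 × 455566.5 / 735430.5 ≈ 173448 mm ≈ 173 m.

173 m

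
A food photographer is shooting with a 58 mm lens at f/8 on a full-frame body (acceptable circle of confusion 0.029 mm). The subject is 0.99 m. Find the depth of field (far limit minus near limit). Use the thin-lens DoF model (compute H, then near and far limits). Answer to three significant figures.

128 mm

Hyperfocal distance H = f²/(N·c) + f = 58²/(8 × 0.029) + 58 = 3364/0.232 + 58 ≈ 14558.0 mm ≈ 14.56 m.
Near limit Dn = s·(H − f)/(H + s − 2f) = 990 × (14558.0 − 58) / (14558.0 + 990 − 2 × 58) = 990 × 14500.0 / 15432.0 ≈ 930.21 mm.
Far limit Df = s·(H − f)/(H − s) = 990 × (14558.0 − 58) / (14558.0 − 990) = 990 × 14500.0 / 13568.0 ≈ 1058.00 mm.
Depth of field = Df − Dn = 1058.00 − 930.21 ≈ 127.79 mm.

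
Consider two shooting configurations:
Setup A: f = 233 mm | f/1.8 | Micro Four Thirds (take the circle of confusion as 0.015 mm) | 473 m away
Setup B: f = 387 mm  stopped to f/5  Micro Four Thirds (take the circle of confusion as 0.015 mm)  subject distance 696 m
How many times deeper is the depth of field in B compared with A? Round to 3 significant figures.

2.34

Setup A: H = 233²/(1.8×0.015) + 233 ≈ 2010936.7 mm; DoF = Df − Dn = 618402 − 382957 ≈ 235445 mm.
Setup B: H = 387²/(5×0.015) + 387 ≈ 1997307.0 mm; DoF = Df − Dn = 1068046 − 516189 ≈ 551857 mm.
Ratio = 551857 / 235445 ≈ 2.34.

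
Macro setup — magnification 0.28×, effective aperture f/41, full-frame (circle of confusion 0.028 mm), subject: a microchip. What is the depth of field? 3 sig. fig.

At magnification m, DoF ≈ 2·N_eff·c/m² = 2 × 41 × 0.028 / 0.28² = 2.296 / 0.0784 ≈ 29.3 mm.

29.3 mm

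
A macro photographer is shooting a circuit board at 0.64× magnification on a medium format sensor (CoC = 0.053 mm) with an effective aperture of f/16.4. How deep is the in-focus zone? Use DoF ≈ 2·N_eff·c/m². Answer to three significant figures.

4.24 mm

At magnification m, DoF ≈ 2·N_eff·c/m² = 2 × 16.4 × 0.053 / 0.64² = 1.738 / 0.4096 ≈ 4.24 mm.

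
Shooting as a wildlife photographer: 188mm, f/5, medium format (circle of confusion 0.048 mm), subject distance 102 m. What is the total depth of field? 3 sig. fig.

270 m

Hyperfocal distance H = f²/(N·c) + f = 188²/(5 × 0.048) + 188 = 35344/0.24 + 188 ≈ 147454.7 mm ≈ 147.5 m.
Near limit Dn = s·(H − f)/(H + s − 2f) = 102000 × (147454.7 − 188) / (147454.7 + 102000 − 2 × 188) = 102000 × 147266.7 / 249078.7 ≈ 60307 mm.
Far limit Df = s·(H − f)/(H − s) = 102000 × (147454.7 − 188) / (147454.7 − 102000) = 102000 × 147266.7 / 45454.7 ≈ 330466 mm.
Depth of field = Df − Dn = 330466 − 60307 ≈ 270159 mm ≈ 270 m.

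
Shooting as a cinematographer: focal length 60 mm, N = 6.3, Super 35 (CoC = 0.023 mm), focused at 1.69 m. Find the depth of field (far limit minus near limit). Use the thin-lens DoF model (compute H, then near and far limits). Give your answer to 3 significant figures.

223 mm

Hyperfocal distance H = f²/(N·c) + f = 60²/(6.3 × 0.023) + 60 = 3600/0.1449 + 60 ≈ 24904.7 mm ≈ 24.90 m.
Near limit Dn = s·(H − f)/(H + s − 2f) = 1690 × (24904.7 − 60) / (24904.7 + 1690 − 2 × 60) = 1690 × 24844.7 / 26474.7 ≈ 1585.95 mm.
Far limit Df = s·(H − f)/(H − s) = 1690 × (24904.7 − 60) / (24904.7 − 1690) = 1690 × 24844.7 / 23214.7 ≈ 1808.66 mm.
Depth of field = Df − Dn = 1808.66 − 1585.95 ≈ 222.71 mm.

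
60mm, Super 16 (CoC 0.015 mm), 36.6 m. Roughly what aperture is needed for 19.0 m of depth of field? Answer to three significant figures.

f/1.60

Write h = H − f = f²/(N·c). The thin-lens limits are Dn = s·h/(h + (s−f)) and Df = s·h/(h − (s−f)), so DoF = Df − Dn = 2·s·(s−f)·h / (h² − (s−f)²).
That is a quadratic in h: DoF·h² − 2·s·(s−f)·h − DoF·(s−f)² = 0 ⇒ h = (s−f)·(s + √(s² + DoF²)) / DoF = 36540 × (36600 + √(36600² + 19000²)) / 19000 = 36540 × (36600 + 41237.8) / 19000 ≈ 149694 mm.
Then N = f²/(c·h) = 60² / (0.015 × 149694) = 3600 / 2245.4 ≈ 1.60.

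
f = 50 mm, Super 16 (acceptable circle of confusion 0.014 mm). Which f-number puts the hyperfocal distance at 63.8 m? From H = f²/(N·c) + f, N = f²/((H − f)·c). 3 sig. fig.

Rearrange H = f²/(N·c) + f for N: N = f² / ((H − f)·c).
N = 50² / ((63800 − 50) × 0.014) = 2500 / 892.5 ≈ 2.80.

f/2.80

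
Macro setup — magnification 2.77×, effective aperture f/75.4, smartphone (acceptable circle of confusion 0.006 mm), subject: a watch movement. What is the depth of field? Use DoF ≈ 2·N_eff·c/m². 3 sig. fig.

At magnification m, DoF ≈ 2·N_eff·c/m² = 2 × 75.4 × 0.006 / 2.77² = 0.9048 / 7.673 ≈ 0.118 mm.

0.118 mm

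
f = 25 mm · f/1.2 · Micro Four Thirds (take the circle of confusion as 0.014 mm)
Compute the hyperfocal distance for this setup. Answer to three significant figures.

Hyperfocal distance H = f²/(N·c) + f = 25²/(1.2 × 0.014) + 25 = 625/0.0168 + 25 ≈ 37227.4 mm ≈ 37.2 m.

37.2 m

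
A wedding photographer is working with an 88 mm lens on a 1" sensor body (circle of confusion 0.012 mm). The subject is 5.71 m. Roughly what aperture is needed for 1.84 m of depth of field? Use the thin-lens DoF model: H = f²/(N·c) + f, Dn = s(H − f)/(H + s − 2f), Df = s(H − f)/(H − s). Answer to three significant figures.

f/18

Write h = H − f = f²/(N·c). The thin-lens limits are Dn = s·h/(h + (s−f)) and Df = s·h/(h − (s−f)), so DoF = Df − Dn = 2·s·(s−f)·h / (h² − (s−f)²).
That is a quadratic in h: DoF·h² − 2·s·(s−f)·h − DoF·(s−f)² = 0 ⇒ h = (s−f)·(s + √(s² + DoF²)) / DoF = 5622 × (5710 + √(5710² + 1840²)) / 1840 = 5622 × (5710 + 5999.14) / 1840 ≈ 35777 mm.
Then N = f²/(c·h) = 88² / (0.012 × 35777) = 7744 / 429.32 ≈ 18.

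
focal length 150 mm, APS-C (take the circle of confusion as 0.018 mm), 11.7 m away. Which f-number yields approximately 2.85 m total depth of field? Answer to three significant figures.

Write h = H − f = f²/(N·c). The thin-lens limits are Dn = s·h/(h + (s−f)) and Df = s·h/(h − (s−f)), so DoF = Df − Dn = 2·s·(s−f)·h / (h² − (s−f)²).
That is a quadratic in h: DoF·h² − 2·s·(s−f)·h − DoF·(s−f)² = 0 ⇒ h = (s−f)·(s + √(s² + DoF²)) / DoF = 11550 × (11700 + √(11700² + 2850²)) / 2850 = 11550 × (11700 + 12042.1) / 2850 ≈ 96218 mm.
Then N = f²/(c·h) = 150² / (0.018 × 96218) = 22500 / 1731.9 ≈ 13.

f/13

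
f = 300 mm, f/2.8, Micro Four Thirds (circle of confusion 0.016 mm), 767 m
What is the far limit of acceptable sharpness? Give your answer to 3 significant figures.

Hyperfocal distance H = f²/(N·c) + f = 300²/(2.8 × 0.016) + 300 = 90000/0.0448 + 300 ≈ 2009228.6 mm ≈ 2009 m.
Far limit Df = s·(H − f)/(H − s) = 767000 × (2009228.6 − 300) / (2009228.6 − 767000) = 767000 × 2008928.6 / 1242228.6 ≈ 1240390 mm ≈ 1240 m.

1240 m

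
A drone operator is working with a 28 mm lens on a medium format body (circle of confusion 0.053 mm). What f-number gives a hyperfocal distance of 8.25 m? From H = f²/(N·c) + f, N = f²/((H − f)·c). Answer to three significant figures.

Rearrange H = f²/(N·c) + f for N: N = f² / ((H − f)·c).
N = 28² / ((8250 − 28) × 0.053) = 784 / 435.8 ≈ 1.80.

f/1.80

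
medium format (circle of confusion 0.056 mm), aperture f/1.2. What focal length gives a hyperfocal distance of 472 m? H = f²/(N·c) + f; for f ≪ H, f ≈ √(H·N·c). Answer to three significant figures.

From H = f²/(N·c) + f, with f ≪ H: f ≈ √(H·N·c) = √(472000 × 1.2 × 0.056) = √31718 ≈ 178.1 mm.
The +f correction barely moves this — solving exactly, f² + N·c·f − N·c·H = 0 ⇒ f = (−N·c + √((N·c)² + 4·N·c·H))/2 = (−0.0672 + √126874)/2 ≈ 178.06 mm, so f ≈ 178 mm.

178 mm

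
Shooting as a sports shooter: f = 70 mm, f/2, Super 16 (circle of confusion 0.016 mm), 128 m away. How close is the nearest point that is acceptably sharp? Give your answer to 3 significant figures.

69.7 m

Hyperfocal distance H = f²/(N·c) + f = 70²/(2 × 0.016) + 70 = 4900/0.032 + 70 ≈ 153195.0 mm ≈ 153.2 m.
Near limit Dn = s·(H − f)/(H + s − 2f) = 128000 × (153195.0 − 70) / (153195.0 + 128000 − 2 × 70) = 128000 × 153125.0 / 281055.0 ≈ 69737 mm ≈ 69.7 m.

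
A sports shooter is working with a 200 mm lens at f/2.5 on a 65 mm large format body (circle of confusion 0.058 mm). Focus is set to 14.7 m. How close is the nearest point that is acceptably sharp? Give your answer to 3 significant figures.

14.0 m

Hyperfocal distance H = f²/(N·c) + f = 200²/(2.5 × 0.058) + 200 = 40000/0.145 + 200 ≈ 276062.1 mm ≈ 276.1 m.
Near limit Dn = s·(H − f)/(H + s − 2f) = 14700 × (276062.1 − 200) / (276062.1 + 14700 − 2 × 200) = 14700 × 275862.1 / 290362.1 ≈ 13966 mm ≈ 14.0 m.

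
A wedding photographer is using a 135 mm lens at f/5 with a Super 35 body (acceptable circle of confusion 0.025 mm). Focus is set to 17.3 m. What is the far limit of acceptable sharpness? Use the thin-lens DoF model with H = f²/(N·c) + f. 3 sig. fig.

Hyperfocal distance H = f²/(N·c) + f = 135²/(5 × 0.025) + 135 = 18225/0.125 + 135 ≈ 145935.0 mm ≈ 145.9 m.
Far limit Df = s·(H − f)/(H − s) = 17300 × (145935.0 − 135) / (145935.0 − 17300) = 17300 × 145800.0 / 128635.0 ≈ 19609 mm ≈ 19.6 m.

19.6 m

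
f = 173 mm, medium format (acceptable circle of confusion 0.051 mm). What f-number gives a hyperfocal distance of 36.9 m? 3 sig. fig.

Rearrange H = f²/(N·c) + f for N: N = f² / ((H − f)·c).
N = 173² / ((36900 − 173) × 0.051) = 29929 / 1873 ≈ 16.

f/16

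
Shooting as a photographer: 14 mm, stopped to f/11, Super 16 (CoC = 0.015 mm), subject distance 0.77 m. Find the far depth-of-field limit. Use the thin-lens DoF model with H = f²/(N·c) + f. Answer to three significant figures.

Hyperfocal distance H = f²/(N·c) + f = 14²/(11 × 0.015) + 14 = 196/0.165 + 14 ≈ 1201.9 mm ≈ 1.202 m.
Far limit Df = s·(H − f)/(H − s) = 770 × (1201.9 − 14) / (1201.9 − 770) = 770 × 1187.9 / 431.9 ≈ 2117.9 mm ≈ 2.12 m.

2.12 m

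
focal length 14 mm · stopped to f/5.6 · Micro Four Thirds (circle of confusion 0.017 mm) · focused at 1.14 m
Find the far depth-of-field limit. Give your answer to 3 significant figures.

2.52 m

Hyperfocal distance H = f²/(N·c) + f = 14²/(5.6 × 0.017) + 14 = 196/0.0952 + 14 ≈ 2072.8 mm ≈ 2.073 m.
Far limit Df = s·(H − f)/(H − s) = 1140 × (2072.8 − 14) / (2072.8 − 1140) = 1140 × 2058.8 / 932.8 ≈ 2516.1 mm ≈ 2.52 m.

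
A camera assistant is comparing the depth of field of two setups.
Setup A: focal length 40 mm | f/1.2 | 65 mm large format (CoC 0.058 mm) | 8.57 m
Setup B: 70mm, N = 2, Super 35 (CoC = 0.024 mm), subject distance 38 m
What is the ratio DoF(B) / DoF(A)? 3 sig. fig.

4.44

Setup A: H = 40²/(1.2×0.058) + 40 ≈ 23028.5 mm; DoF = Df − Dn = 13626.0 − 6250.7 ≈ 7375.3 mm.
Setup B: H = 70²/(2×0.024) + 70 ≈ 102153.3 mm; DoF = Df − Dn = 60467 − 27706 ≈ 32761 mm.
Ratio = 32761 / 7375.3 ≈ 4.44.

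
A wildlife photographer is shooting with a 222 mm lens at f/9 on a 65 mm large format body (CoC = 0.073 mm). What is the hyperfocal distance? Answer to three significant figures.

Hyperfocal distance H = f²/(N·c) + f = 222²/(9 × 0.073) + 222 = 49284/0.657 + 222 ≈ 75235.7 mm ≈ 75.2 m.

75.2 m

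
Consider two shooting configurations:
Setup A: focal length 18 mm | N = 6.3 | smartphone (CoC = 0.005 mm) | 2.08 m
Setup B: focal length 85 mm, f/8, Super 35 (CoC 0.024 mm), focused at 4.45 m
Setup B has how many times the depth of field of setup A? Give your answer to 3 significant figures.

1.20

Setup A: H = 18²/(6.3×0.005) + 18 ≈ 10303.7 mm; DoF = Df − Dn = 2601.54 − 1732.65 ≈ 868.89 mm.
Setup B: H = 85²/(8×0.024) + 85 ≈ 37715.2 mm; DoF = Df − Dn = 5033.9 − 3987.5 ≈ 1046.4 mm.
Ratio = 1046.4 / 868.89 ≈ 1.20.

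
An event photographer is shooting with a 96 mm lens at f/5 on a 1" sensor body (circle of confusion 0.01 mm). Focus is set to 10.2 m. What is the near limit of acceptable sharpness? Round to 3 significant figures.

Hyperfocal distance H = f²/(N·c) + f = 96²/(5 × 0.01) + 96 = 9216/0.05 + 96 ≈ 184416.0 mm ≈ 184.4 m.
Near limit Dn = s·(H − f)/(H + s − 2f) = 10200 × (184416.0 − 96) / (184416.0 + 10200 − 2 × 96) = 10200 × 184320.0 / 194424.0 ≈ 9669.9 mm ≈ 9.67 m.

9.67 m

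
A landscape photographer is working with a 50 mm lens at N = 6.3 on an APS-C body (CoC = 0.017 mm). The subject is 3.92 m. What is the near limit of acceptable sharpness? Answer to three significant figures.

3.36 m

Hyperfocal distance H = f²/(N·c) + f = 50²/(6.3 × 0.017) + 50 = 2500/0.1071 + 50 ≈ 23392.7 mm ≈ 23.39 m.
Near limit Dn = s·(H − f)/(H + s − 2f) = 3920 × (23392.7 − 50) / (23392.7 + 3920 − 2 × 50) = 3920 × 23342.7 / 27212.7 ≈ 3362.5 mm ≈ 3.36 m.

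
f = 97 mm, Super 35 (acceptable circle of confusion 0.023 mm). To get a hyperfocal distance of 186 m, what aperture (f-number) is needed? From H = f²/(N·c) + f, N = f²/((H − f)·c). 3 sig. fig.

f/2.20

Rearrange H = f²/(N·c) + f for N: N = f² / ((H − f)·c).
N = 97² / ((186000 − 97) × 0.023) = 9409 / 4276 ≈ 2.20.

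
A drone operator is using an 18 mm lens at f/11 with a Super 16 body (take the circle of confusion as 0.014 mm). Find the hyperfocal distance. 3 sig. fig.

Hyperfocal distance H = f²/(N·c) + f = 18²/(11 × 0.014) + 18 = 324/0.154 + 18 ≈ 2121.9 mm ≈ 2.12 m.

2.12 m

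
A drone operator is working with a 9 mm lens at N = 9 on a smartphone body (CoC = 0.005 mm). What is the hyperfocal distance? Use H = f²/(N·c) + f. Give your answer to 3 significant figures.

Hyperfocal distance H = f²/(N·c) + f = 9²/(9 × 0.005) + 9 = 81/0.045 + 9 ≈ 1809.0 mm ≈ 1.81 m.

1.81 m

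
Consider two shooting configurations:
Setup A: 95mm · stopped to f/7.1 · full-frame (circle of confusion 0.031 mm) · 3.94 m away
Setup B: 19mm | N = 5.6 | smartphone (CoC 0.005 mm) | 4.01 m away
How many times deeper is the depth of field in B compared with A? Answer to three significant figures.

Setup A: H = 95²/(7.1×0.031) + 95 ≈ 41099.1 mm; DoF = Df − Dn = 4347.69 − 3602.22 ≈ 745.47 mm.
Setup B: H = 19²/(5.6×0.005) + 19 ≈ 12911.9 mm; DoF = Df − Dn = 5807.8 − 3062.1 ≈ 2745.7 mm.
Ratio = 2745.7 / 745.47 ≈ 3.68.

3.68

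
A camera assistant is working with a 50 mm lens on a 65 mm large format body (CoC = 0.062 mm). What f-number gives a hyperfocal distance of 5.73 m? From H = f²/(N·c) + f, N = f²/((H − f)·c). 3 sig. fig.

Rearrange H = f²/(N·c) + f for N: N = f² / ((H − f)·c).
N = 50² / ((5730 − 50) × 0.062) = 2500 / 352.2 ≈ 7.10.

f/7.10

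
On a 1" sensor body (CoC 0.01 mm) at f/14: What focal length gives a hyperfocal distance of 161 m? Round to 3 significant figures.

150 mm

From H = f²/(N·c) + f, with f ≪ H: f ≈ √(H·N·c) = √(161000 × 14 × 0.01) = √22540 ≈ 150.1 mm.
The +f correction barely moves this — solving exactly, f² + N·c·f − N·c·H = 0 ⇒ f = (−N·c + √((N·c)² + 4·N·c·H))/2 = (−0.14 + √90160)/2 ≈ 150.06 mm, so f ≈ 150 mm.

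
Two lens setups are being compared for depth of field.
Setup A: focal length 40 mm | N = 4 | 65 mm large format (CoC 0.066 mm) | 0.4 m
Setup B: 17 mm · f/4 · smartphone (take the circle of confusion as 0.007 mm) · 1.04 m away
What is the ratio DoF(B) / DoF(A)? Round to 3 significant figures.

4.37

Setup A: H = 40²/(4×0.066) + 40 ≈ 6100.6 mm; DoF = Df − Dn = 425.260 − 377.572 ≈ 47.688 mm.
Setup B: H = 17²/(4×0.007) + 17 ≈ 10338.4 mm; DoF = Df − Dn = 1154.42 − 946.22 ≈ 208.20 mm.
Ratio = 208.20 / 47.688 ≈ 4.37.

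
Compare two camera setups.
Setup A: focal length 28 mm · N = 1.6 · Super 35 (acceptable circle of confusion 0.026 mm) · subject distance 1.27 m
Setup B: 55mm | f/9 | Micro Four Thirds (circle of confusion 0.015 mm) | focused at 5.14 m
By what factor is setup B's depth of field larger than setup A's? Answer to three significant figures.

Setup A: H = 28²/(1.6×0.026) + 28 ≈ 18874.2 mm; DoF = Df − Dn = 1359.60 − 1191.48 ≈ 168.12 mm.
Setup B: H = 55²/(9×0.015) + 55 ≈ 22462.4 mm; DoF = Df − Dn = 6648.8 − 4189.3 ≈ 2459.5 mm.
Ratio = 2459.5 / 168.12 ≈ 14.6.

14.6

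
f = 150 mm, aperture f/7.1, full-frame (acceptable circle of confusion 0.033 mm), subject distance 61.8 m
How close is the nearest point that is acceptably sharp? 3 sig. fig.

37.6 m

Hyperfocal distance H = f²/(N·c) + f = 150²/(7.1 × 0.033) + 150 = 22500/0.2343 + 150 ≈ 96180.7 mm ≈ 96.18 m.
Near limit Dn = s·(H − f)/(H + s − 2f) = 61800 × (96180.7 − 150) / (96180.7 + 61800 − 2 × 150) = 61800 × 96030.7 / 157680.7 ≈ 37637 mm ≈ 37.6 m.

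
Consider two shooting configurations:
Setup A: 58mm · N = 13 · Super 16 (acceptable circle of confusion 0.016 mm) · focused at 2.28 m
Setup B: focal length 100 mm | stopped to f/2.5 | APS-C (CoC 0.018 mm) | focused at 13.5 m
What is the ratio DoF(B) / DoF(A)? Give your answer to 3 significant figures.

2.56

Setup A: H = 58²/(13×0.016) + 58 ≈ 16231.1 mm; DoF = Df − Dn = 2643.14 − 2004.59 ≈ 638.55 mm.
Setup B: H = 100²/(2.5×0.018) + 100 ≈ 222322.2 mm; DoF = Df − Dn = 14366.3 − 12732.2 ≈ 1634.1 mm.
Ratio = 1634.1 / 638.55 ≈ 2.56.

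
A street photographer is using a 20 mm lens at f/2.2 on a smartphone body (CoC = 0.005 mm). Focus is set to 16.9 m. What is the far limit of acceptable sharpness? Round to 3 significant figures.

31.5 m

Hyperfocal distance H = f²/(N·c) + f = 20²/(2.2 × 0.005) + 20 = 400/0.011 + 20 ≈ 36383.6 mm ≈ 36.38 m.
Far limit Df = s·(H − f)/(H − s) = 16900 × (36383.6 − 20) / (36383.6 − 16900) = 16900 × 36363.6 / 19483.6 ≈ 31542 mm ≈ 31.5 m.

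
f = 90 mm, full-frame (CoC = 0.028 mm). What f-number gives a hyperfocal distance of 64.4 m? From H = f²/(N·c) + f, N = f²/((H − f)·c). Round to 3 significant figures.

f/4.50

Rearrange H = f²/(N·c) + f for N: N = f² / ((H − f)·c).
N = 90² / ((64400 − 90) × 0.028) = 8100 / 1801 ≈ 4.50.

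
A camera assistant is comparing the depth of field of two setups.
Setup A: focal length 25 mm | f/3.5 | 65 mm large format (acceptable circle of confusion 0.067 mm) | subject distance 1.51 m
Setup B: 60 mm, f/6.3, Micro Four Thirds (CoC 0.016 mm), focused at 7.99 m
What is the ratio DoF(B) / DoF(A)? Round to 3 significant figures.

1.53

Setup A: H = 25²/(3.5×0.067) + 25 ≈ 2690.2 mm; DoF = Df − Dn = 3409.9 − 969.7 ≈ 2440.2 mm.
Setup B: H = 60²/(6.3×0.016) + 60 ≈ 35774.3 mm; DoF = Df − Dn = 10270.5 − 6538.2 ≈ 3732.3 mm.
Ratio = 3732.3 / 2440.2 ≈ 1.53.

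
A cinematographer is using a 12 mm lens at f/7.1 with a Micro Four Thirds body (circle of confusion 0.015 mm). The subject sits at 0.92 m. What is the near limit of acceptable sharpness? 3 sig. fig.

0.550 m

Hyperfocal distance H = f²/(N·c) + f = 12²/(7.1 × 0.015) + 12 = 144/0.1065 + 12 ≈ 1364.1 mm ≈ 1.364 m.
Near limit Dn = s·(H − f)/(H + s − 2f) = 920 × (1364.1 − 12) / (1364.1 + 920 − 2 × 12) = 920 × 1352.1 / 2260.1 ≈ 550.39 mm ≈ 0.550 m.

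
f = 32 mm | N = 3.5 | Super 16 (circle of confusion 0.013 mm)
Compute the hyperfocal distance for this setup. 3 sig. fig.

Hyperfocal distance H = f²/(N·c) + f = 32²/(3.5 × 0.013) + 32 = 1024/0.0455 + 32 ≈ 22537.5 mm ≈ 22.5 m.

22.5 m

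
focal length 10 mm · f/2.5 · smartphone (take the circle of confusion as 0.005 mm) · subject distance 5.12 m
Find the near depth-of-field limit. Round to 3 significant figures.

Hyperfocal distance H = f²/(N·c) + f = 10²/(2.5 × 0.005) + 10 = 100/0.0125 + 10 ≈ 8010.0 mm ≈ 8.010 m.
Near limit Dn = s·(H − f)/(H + s − 2f) = 5120 × (8010.0 − 10) / (8010.0 + 5120 − 2 × 10) = 5120 × 8000.0 / 13110.0 ≈ 3124.3 mm ≈ 3.12 m.

3.12 m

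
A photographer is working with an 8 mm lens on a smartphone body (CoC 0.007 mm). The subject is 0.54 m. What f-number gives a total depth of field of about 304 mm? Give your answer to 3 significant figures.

Write h = H − f = f²/(N·c). The thin-lens limits are Dn = s·h/(h + (s−f)) and Df = s·h/(h − (s−f)), so DoF = Df − Dn = 2·s·(s−f)·h / (h² − (s−f)²).
That is a quadratic in h: DoF·h² − 2·s·(s−f)·h − DoF·(s−f)² = 0 ⇒ h = (s−f)·(s + √(s² + DoF²)) / DoF = 532 × (540 + √(540² + 304²)) / 304 = 532 × (540 + 619.690) / 304 ≈ 2029.5 mm.
Then N = f²/(c·h) = 8² / (0.007 × 2029.5) = 64 / 14.206 ≈ 4.51.

f/4.51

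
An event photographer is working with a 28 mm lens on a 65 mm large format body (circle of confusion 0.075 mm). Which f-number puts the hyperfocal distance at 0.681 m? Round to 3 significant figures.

Rearrange H = f²/(N·c) + f for N: N = f² / ((H − f)·c).
N = 28² / ((681 − 28) × 0.075) = 784 / 48.98 ≈ 16.

f/16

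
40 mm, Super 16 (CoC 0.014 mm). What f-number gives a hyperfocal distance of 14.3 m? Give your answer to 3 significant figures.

f/8.01

Rearrange H = f²/(N·c) + f for N: N = f² / ((H − f)·c).
N = 40² / ((14300 − 40) × 0.014) = 1600 / 199.6 ≈ 8.01.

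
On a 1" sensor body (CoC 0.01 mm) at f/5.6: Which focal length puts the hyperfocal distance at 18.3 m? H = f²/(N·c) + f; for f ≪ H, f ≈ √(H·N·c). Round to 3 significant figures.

32.0 mm

From H = f²/(N·c) + f, with f ≪ H: f ≈ √(H·N·c) = √(18300 × 5.6 × 0.01) = √1024.8 ≈ 32.01 mm.
The +f correction barely moves this — solving exactly, f² + N·c·f − N·c·H = 0 ⇒ f = (−N·c + √((N·c)² + 4·N·c·H))/2 = (−0.056 + √4099.2)/2 ≈ 31.985 mm, so f ≈ 32.0 mm.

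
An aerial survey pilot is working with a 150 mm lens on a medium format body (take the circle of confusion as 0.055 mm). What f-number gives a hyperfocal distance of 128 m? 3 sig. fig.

f/3.20

Rearrange H = f²/(N·c) + f for N: N = f² / ((H − f)·c).
N = 150² / ((128000 − 150) × 0.055) = 22500 / 7032 ≈ 3.20.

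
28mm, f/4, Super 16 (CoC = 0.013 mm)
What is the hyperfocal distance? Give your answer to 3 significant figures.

15.1 m

Hyperfocal distance H = f²/(N·c) + f = 28²/(4 × 0.013) + 28 = 784/0.052 + 28 ≈ 15104.9 mm ≈ 15.1 m.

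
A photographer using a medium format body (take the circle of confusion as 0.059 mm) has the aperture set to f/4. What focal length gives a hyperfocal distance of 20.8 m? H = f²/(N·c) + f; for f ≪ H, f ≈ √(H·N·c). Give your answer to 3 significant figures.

From H = f²/(N·c) + f, with f ≪ H: f ≈ √(H·N·c) = √(20800 × 4 × 0.059) = √4908.8 ≈ 70.06 mm.
Exact: f² + N·c·f − N·c·H = 0 ⇒ f = (−N·c + √((N·c)² + 4·N·c·H))/2 = (−0.236 + √19635)/2 ≈ 69.945 mm ≈ 69.9 mm.

69.9 mm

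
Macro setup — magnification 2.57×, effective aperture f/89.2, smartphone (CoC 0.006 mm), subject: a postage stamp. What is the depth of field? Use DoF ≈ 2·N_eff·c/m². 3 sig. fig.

0.162 mm

At magnification m, DoF ≈ 2·N_eff·c/m² = 2 × 89.2 × 0.006 / 2.57² = 1.07 / 6.605 ≈ 0.162 mm.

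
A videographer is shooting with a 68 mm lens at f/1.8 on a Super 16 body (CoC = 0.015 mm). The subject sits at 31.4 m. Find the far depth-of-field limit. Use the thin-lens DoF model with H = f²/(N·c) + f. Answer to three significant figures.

38.4 m

Hyperfocal distance H = f²/(N·c) + f = 68²/(1.8 × 0.015) + 68 = 4624/0.027 + 68 ≈ 171327.3 mm ≈ 171.3 m.
Far limit Df = s·(H − f)/(H − s) = 31400 × (171327.3 − 68) / (171327.3 − 31400) = 31400 × 171259.3 / 139927.3 ≈ 38431 mm ≈ 38.4 m.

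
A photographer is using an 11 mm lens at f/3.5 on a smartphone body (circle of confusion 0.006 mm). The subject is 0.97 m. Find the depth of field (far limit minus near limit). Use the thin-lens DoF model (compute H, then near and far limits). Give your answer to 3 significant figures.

Hyperfocal distance H = f²/(N·c) + f = 11²/(3.5 × 0.006) + 11 = 121/0.021 + 11 ≈ 5772.9 mm ≈ 5.773 m.
Near limit Dn = s·(H − f)/(H + s − 2f) = 970 × (5772.9 − 11) / (5772.9 + 970 − 2 × 11) = 970 × 5761.9 / 6720.9 ≈ 831.59 mm.
Far limit Df = s·(H − f)/(H − s) = 970 × (5772.9 − 11) / (5772.9 − 970) = 970 × 5761.9 / 4802.9 ≈ 1163.68 mm.
Depth of field = Df − Dn = 1163.68 − 831.59 ≈ 332.09 mm.

332 mm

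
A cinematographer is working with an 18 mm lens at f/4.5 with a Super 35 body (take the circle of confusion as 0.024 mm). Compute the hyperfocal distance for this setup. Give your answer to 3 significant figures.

Hyperfocal distance H = f²/(N·c) + f = 18²/(4.5 × 0.024) + 18 = 324/0.108 + 18 ≈ 3018.0 mm ≈ 3.02 m.

3.02 m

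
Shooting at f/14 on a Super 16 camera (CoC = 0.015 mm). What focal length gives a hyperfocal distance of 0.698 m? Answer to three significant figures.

From H = f²/(N·c) + f, with f ≪ H: f ≈ √(H·N·c) = √(698 × 14 × 0.015) = √146.58 ≈ 12.11 mm.
Exact: f² + N·c·f − N·c·H = 0 ⇒ f = (−N·c + √((N·c)² + 4·N·c·H))/2 = (−0.21 + √586.36)/2 ≈ 12.002 mm ≈ 12.0 mm.

12.0 mm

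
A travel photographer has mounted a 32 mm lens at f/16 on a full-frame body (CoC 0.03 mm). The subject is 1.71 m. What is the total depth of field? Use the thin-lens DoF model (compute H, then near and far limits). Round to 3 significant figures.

7.05 m

Hyperfocal distance H = f²/(N·c) + f = 32²/(16 × 0.03) + 32 = 1024/0.48 + 32 ≈ 2165.3 mm ≈ 2.165 m.
Near limit Dn = s·(H − f)/(H + s − 2f) = 1710 × (2165.3 − 32) / (2165.3 + 1710 − 2 × 32) = 1710 × 2133.3 / 3811.3 ≈ 957.1 mm.
Far limit Df = s·(H − f)/(H − s) = 1710 × (2165.3 − 32) / (2165.3 − 1710) = 1710 × 2133.3 / 455.3 ≈ 8011.7 mm.
Depth of field = Df − Dn = 8011.7 − 957.1 ≈ 7054.6 mm ≈ 7.05 m.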